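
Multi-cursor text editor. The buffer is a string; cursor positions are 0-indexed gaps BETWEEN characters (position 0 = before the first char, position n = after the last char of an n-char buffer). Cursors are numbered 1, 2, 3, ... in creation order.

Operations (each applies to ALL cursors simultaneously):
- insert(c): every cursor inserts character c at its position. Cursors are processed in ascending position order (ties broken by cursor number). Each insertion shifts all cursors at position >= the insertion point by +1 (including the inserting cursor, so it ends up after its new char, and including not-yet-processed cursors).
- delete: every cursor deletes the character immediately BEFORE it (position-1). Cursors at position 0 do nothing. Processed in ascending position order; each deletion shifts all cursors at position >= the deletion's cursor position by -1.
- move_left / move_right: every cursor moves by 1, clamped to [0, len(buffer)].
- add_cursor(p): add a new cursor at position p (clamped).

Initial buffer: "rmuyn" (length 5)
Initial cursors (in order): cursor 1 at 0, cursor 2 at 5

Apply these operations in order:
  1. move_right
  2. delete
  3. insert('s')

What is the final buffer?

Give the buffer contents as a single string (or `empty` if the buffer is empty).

After op 1 (move_right): buffer="rmuyn" (len 5), cursors c1@1 c2@5, authorship .....
After op 2 (delete): buffer="muy" (len 3), cursors c1@0 c2@3, authorship ...
After op 3 (insert('s')): buffer="smuys" (len 5), cursors c1@1 c2@5, authorship 1...2

Answer: smuys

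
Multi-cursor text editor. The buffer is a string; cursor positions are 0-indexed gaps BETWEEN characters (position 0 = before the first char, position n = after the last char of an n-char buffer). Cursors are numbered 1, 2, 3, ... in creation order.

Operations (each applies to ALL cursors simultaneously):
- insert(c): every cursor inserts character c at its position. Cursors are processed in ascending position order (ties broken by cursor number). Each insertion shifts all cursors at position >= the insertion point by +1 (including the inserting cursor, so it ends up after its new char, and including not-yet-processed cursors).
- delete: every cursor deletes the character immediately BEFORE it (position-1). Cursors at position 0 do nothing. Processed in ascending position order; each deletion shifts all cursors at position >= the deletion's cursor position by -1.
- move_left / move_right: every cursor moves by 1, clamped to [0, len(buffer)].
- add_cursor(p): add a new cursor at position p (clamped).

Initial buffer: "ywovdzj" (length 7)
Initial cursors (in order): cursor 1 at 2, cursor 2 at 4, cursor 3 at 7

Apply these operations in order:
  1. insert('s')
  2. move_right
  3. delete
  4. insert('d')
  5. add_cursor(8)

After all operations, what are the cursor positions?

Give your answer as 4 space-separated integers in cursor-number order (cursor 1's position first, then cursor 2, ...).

After op 1 (insert('s')): buffer="ywsovsdzjs" (len 10), cursors c1@3 c2@6 c3@10, authorship ..1..2...3
After op 2 (move_right): buffer="ywsovsdzjs" (len 10), cursors c1@4 c2@7 c3@10, authorship ..1..2...3
After op 3 (delete): buffer="ywsvszj" (len 7), cursors c1@3 c2@5 c3@7, authorship ..1.2..
After op 4 (insert('d')): buffer="ywsdvsdzjd" (len 10), cursors c1@4 c2@7 c3@10, authorship ..11.22..3
After op 5 (add_cursor(8)): buffer="ywsdvsdzjd" (len 10), cursors c1@4 c2@7 c4@8 c3@10, authorship ..11.22..3

Answer: 4 7 10 8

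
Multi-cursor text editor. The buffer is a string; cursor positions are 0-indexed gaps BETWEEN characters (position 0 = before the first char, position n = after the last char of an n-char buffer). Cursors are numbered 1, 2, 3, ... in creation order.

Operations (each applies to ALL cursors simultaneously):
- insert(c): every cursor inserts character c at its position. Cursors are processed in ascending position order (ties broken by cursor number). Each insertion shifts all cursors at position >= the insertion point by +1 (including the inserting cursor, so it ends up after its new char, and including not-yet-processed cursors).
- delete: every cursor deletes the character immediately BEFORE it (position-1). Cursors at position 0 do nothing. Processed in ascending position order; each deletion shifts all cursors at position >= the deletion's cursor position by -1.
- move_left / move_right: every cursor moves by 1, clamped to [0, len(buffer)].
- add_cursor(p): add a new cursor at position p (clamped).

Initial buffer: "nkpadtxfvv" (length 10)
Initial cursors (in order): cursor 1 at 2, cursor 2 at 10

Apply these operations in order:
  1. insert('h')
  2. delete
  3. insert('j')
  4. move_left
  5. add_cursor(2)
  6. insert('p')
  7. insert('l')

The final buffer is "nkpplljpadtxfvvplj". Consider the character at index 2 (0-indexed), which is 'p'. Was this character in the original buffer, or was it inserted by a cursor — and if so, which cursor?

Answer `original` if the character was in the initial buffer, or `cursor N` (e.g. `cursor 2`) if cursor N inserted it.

Answer: cursor 1

Derivation:
After op 1 (insert('h')): buffer="nkhpadtxfvvh" (len 12), cursors c1@3 c2@12, authorship ..1........2
After op 2 (delete): buffer="nkpadtxfvv" (len 10), cursors c1@2 c2@10, authorship ..........
After op 3 (insert('j')): buffer="nkjpadtxfvvj" (len 12), cursors c1@3 c2@12, authorship ..1........2
After op 4 (move_left): buffer="nkjpadtxfvvj" (len 12), cursors c1@2 c2@11, authorship ..1........2
After op 5 (add_cursor(2)): buffer="nkjpadtxfvvj" (len 12), cursors c1@2 c3@2 c2@11, authorship ..1........2
After op 6 (insert('p')): buffer="nkppjpadtxfvvpj" (len 15), cursors c1@4 c3@4 c2@14, authorship ..131........22
After op 7 (insert('l')): buffer="nkpplljpadtxfvvplj" (len 18), cursors c1@6 c3@6 c2@17, authorship ..13131........222
Authorship (.=original, N=cursor N): . . 1 3 1 3 1 . . . . . . . . 2 2 2
Index 2: author = 1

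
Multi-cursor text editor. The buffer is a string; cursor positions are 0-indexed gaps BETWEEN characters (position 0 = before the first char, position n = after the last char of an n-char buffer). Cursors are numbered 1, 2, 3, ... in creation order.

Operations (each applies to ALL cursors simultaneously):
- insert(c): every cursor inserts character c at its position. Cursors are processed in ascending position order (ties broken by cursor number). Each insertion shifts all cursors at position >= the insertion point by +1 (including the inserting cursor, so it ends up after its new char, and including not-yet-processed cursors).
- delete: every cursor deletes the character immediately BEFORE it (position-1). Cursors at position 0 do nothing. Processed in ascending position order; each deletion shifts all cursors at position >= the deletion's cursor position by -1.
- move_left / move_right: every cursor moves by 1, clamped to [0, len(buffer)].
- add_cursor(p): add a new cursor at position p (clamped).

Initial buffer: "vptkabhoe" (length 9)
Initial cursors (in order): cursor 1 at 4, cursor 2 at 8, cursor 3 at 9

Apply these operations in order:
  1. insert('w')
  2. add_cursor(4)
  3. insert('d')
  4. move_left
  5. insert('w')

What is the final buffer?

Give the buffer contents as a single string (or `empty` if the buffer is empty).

After op 1 (insert('w')): buffer="vptkwabhowew" (len 12), cursors c1@5 c2@10 c3@12, authorship ....1....2.3
After op 2 (add_cursor(4)): buffer="vptkwabhowew" (len 12), cursors c4@4 c1@5 c2@10 c3@12, authorship ....1....2.3
After op 3 (insert('d')): buffer="vptkdwdabhowdewd" (len 16), cursors c4@5 c1@7 c2@13 c3@16, authorship ....411....22.33
After op 4 (move_left): buffer="vptkdwdabhowdewd" (len 16), cursors c4@4 c1@6 c2@12 c3@15, authorship ....411....22.33
After op 5 (insert('w')): buffer="vptkwdwwdabhowwdewwd" (len 20), cursors c4@5 c1@8 c2@15 c3@19, authorship ....44111....222.333

Answer: vptkwdwwdabhowwdewwd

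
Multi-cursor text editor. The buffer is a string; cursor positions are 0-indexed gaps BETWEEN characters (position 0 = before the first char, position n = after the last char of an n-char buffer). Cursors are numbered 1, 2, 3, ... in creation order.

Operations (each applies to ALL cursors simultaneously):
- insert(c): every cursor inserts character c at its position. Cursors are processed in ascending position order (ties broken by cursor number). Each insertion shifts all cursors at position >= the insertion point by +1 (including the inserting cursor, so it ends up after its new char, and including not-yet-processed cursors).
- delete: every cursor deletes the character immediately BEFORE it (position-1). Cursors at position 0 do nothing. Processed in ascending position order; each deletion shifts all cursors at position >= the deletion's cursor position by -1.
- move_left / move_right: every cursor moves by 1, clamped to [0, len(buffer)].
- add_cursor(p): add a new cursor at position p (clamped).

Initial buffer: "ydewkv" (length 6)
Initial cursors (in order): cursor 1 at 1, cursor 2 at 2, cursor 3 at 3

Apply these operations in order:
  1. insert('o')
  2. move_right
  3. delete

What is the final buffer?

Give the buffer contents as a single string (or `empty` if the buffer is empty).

After op 1 (insert('o')): buffer="yodoeowkv" (len 9), cursors c1@2 c2@4 c3@6, authorship .1.2.3...
After op 2 (move_right): buffer="yodoeowkv" (len 9), cursors c1@3 c2@5 c3@7, authorship .1.2.3...
After op 3 (delete): buffer="yoookv" (len 6), cursors c1@2 c2@3 c3@4, authorship .123..

Answer: yoookv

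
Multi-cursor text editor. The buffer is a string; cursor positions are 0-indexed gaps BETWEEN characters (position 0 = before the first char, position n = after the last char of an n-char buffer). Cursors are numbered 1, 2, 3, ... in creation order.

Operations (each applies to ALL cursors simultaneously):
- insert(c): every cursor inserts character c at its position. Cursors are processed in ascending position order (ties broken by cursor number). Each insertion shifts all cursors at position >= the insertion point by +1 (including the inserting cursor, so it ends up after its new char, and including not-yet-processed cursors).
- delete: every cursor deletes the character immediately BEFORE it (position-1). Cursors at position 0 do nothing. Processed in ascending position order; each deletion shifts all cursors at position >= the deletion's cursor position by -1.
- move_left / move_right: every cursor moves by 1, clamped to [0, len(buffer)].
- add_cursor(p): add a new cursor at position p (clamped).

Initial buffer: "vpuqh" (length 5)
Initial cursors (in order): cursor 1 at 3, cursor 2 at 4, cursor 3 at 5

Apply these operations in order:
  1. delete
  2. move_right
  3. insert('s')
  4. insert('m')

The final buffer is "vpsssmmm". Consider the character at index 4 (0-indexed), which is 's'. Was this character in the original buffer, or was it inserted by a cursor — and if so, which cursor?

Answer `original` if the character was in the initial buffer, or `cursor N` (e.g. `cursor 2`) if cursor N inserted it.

After op 1 (delete): buffer="vp" (len 2), cursors c1@2 c2@2 c3@2, authorship ..
After op 2 (move_right): buffer="vp" (len 2), cursors c1@2 c2@2 c3@2, authorship ..
After op 3 (insert('s')): buffer="vpsss" (len 5), cursors c1@5 c2@5 c3@5, authorship ..123
After op 4 (insert('m')): buffer="vpsssmmm" (len 8), cursors c1@8 c2@8 c3@8, authorship ..123123
Authorship (.=original, N=cursor N): . . 1 2 3 1 2 3
Index 4: author = 3

Answer: cursor 3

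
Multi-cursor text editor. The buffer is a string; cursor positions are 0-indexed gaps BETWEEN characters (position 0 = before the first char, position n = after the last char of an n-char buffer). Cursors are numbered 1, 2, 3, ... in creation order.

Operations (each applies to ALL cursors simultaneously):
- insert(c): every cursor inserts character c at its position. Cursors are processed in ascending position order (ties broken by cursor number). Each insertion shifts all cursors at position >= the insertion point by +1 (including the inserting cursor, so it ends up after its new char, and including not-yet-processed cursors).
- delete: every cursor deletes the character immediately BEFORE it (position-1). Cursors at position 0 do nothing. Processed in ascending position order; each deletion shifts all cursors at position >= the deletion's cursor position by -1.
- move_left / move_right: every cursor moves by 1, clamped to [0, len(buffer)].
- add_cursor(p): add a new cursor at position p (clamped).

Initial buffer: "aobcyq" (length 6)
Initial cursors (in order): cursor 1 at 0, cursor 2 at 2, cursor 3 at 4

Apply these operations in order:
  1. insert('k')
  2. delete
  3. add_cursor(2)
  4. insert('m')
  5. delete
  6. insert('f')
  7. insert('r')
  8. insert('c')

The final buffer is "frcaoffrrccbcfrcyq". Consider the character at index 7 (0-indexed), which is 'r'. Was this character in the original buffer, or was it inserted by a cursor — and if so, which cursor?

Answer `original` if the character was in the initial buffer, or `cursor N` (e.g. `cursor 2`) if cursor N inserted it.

After op 1 (insert('k')): buffer="kaokbckyq" (len 9), cursors c1@1 c2@4 c3@7, authorship 1..2..3..
After op 2 (delete): buffer="aobcyq" (len 6), cursors c1@0 c2@2 c3@4, authorship ......
After op 3 (add_cursor(2)): buffer="aobcyq" (len 6), cursors c1@0 c2@2 c4@2 c3@4, authorship ......
After op 4 (insert('m')): buffer="maommbcmyq" (len 10), cursors c1@1 c2@5 c4@5 c3@8, authorship 1..24..3..
After op 5 (delete): buffer="aobcyq" (len 6), cursors c1@0 c2@2 c4@2 c3@4, authorship ......
After op 6 (insert('f')): buffer="faoffbcfyq" (len 10), cursors c1@1 c2@5 c4@5 c3@8, authorship 1..24..3..
After op 7 (insert('r')): buffer="fraoffrrbcfryq" (len 14), cursors c1@2 c2@8 c4@8 c3@12, authorship 11..2424..33..
After op 8 (insert('c')): buffer="frcaoffrrccbcfrcyq" (len 18), cursors c1@3 c2@11 c4@11 c3@16, authorship 111..242424..333..
Authorship (.=original, N=cursor N): 1 1 1 . . 2 4 2 4 2 4 . . 3 3 3 . .
Index 7: author = 2

Answer: cursor 2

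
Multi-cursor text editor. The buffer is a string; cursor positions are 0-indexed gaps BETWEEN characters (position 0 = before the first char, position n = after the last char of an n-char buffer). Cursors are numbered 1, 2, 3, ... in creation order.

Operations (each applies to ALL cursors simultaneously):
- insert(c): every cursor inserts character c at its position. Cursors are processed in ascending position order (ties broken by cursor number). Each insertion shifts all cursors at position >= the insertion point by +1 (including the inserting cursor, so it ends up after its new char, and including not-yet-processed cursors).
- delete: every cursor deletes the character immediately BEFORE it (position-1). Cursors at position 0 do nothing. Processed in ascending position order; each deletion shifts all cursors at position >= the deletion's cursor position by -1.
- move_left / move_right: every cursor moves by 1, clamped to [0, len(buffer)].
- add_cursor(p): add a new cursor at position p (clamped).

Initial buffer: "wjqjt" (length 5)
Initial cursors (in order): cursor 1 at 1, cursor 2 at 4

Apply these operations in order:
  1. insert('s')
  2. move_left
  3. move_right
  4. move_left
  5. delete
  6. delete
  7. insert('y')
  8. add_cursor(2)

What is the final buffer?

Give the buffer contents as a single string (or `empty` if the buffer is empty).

Answer: ysjyst

Derivation:
After op 1 (insert('s')): buffer="wsjqjst" (len 7), cursors c1@2 c2@6, authorship .1...2.
After op 2 (move_left): buffer="wsjqjst" (len 7), cursors c1@1 c2@5, authorship .1...2.
After op 3 (move_right): buffer="wsjqjst" (len 7), cursors c1@2 c2@6, authorship .1...2.
After op 4 (move_left): buffer="wsjqjst" (len 7), cursors c1@1 c2@5, authorship .1...2.
After op 5 (delete): buffer="sjqst" (len 5), cursors c1@0 c2@3, authorship 1..2.
After op 6 (delete): buffer="sjst" (len 4), cursors c1@0 c2@2, authorship 1.2.
After op 7 (insert('y')): buffer="ysjyst" (len 6), cursors c1@1 c2@4, authorship 11.22.
After op 8 (add_cursor(2)): buffer="ysjyst" (len 6), cursors c1@1 c3@2 c2@4, authorship 11.22.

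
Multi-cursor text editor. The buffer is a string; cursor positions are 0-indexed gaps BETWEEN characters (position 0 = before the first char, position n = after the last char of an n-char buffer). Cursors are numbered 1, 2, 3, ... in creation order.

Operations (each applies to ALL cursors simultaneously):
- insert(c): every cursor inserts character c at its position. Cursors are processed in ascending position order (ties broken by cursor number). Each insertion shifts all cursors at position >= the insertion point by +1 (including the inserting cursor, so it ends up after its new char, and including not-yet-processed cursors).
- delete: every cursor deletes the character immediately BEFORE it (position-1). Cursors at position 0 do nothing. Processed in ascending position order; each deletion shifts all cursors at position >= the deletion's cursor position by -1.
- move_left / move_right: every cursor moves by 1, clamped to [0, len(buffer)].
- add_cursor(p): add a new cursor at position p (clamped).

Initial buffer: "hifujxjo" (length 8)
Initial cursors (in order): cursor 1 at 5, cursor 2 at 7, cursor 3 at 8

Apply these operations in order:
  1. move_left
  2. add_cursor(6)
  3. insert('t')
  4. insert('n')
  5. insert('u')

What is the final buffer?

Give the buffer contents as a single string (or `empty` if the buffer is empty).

After op 1 (move_left): buffer="hifujxjo" (len 8), cursors c1@4 c2@6 c3@7, authorship ........
After op 2 (add_cursor(6)): buffer="hifujxjo" (len 8), cursors c1@4 c2@6 c4@6 c3@7, authorship ........
After op 3 (insert('t')): buffer="hifutjxttjto" (len 12), cursors c1@5 c2@9 c4@9 c3@11, authorship ....1..24.3.
After op 4 (insert('n')): buffer="hifutnjxttnnjtno" (len 16), cursors c1@6 c2@12 c4@12 c3@15, authorship ....11..2424.33.
After op 5 (insert('u')): buffer="hifutnujxttnnuujtnuo" (len 20), cursors c1@7 c2@15 c4@15 c3@19, authorship ....111..242424.333.

Answer: hifutnujxttnnuujtnuo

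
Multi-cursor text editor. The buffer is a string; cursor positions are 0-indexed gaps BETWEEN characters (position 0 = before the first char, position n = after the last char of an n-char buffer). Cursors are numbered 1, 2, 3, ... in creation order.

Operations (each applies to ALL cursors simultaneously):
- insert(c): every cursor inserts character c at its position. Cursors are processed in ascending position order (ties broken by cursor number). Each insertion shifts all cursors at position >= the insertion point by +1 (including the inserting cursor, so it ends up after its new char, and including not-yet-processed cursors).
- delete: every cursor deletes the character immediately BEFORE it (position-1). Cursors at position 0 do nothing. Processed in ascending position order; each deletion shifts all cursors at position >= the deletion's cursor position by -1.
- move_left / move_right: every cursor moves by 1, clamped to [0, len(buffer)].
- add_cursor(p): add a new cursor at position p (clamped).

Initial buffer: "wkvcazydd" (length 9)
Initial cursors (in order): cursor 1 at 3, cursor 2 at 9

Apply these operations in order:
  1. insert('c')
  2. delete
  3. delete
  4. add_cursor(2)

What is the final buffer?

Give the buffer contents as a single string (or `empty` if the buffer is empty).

Answer: wkcazyd

Derivation:
After op 1 (insert('c')): buffer="wkvccazyddc" (len 11), cursors c1@4 c2@11, authorship ...1......2
After op 2 (delete): buffer="wkvcazydd" (len 9), cursors c1@3 c2@9, authorship .........
After op 3 (delete): buffer="wkcazyd" (len 7), cursors c1@2 c2@7, authorship .......
After op 4 (add_cursor(2)): buffer="wkcazyd" (len 7), cursors c1@2 c3@2 c2@7, authorship .......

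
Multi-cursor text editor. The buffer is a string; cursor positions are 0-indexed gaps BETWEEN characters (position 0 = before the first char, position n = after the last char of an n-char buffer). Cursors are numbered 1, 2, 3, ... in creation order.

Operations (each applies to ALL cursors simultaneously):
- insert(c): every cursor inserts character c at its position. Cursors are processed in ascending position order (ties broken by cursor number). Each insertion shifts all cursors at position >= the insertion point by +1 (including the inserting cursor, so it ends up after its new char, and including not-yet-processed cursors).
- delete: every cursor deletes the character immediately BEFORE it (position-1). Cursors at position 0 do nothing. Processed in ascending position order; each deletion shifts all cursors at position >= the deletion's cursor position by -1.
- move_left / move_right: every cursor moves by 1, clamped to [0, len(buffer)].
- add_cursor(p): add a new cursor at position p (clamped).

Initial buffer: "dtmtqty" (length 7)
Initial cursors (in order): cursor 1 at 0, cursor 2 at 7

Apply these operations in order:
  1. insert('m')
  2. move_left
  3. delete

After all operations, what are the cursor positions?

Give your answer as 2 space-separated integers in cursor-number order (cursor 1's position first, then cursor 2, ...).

After op 1 (insert('m')): buffer="mdtmtqtym" (len 9), cursors c1@1 c2@9, authorship 1.......2
After op 2 (move_left): buffer="mdtmtqtym" (len 9), cursors c1@0 c2@8, authorship 1.......2
After op 3 (delete): buffer="mdtmtqtm" (len 8), cursors c1@0 c2@7, authorship 1......2

Answer: 0 7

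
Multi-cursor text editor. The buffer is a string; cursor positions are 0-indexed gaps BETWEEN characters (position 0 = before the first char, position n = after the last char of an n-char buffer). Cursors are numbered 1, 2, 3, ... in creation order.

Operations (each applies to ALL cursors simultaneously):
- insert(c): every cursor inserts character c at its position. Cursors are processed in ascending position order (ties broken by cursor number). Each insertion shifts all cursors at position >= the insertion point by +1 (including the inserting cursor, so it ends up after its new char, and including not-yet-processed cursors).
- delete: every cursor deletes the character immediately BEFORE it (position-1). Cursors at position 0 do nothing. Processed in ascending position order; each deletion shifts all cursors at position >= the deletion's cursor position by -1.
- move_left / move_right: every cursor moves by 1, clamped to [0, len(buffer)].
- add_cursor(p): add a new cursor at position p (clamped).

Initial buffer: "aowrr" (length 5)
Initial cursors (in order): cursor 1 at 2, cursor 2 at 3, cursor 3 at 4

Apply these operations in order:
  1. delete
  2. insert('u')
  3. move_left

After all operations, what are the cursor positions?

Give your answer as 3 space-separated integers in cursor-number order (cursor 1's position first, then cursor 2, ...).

Answer: 3 3 3

Derivation:
After op 1 (delete): buffer="ar" (len 2), cursors c1@1 c2@1 c3@1, authorship ..
After op 2 (insert('u')): buffer="auuur" (len 5), cursors c1@4 c2@4 c3@4, authorship .123.
After op 3 (move_left): buffer="auuur" (len 5), cursors c1@3 c2@3 c3@3, authorship .123.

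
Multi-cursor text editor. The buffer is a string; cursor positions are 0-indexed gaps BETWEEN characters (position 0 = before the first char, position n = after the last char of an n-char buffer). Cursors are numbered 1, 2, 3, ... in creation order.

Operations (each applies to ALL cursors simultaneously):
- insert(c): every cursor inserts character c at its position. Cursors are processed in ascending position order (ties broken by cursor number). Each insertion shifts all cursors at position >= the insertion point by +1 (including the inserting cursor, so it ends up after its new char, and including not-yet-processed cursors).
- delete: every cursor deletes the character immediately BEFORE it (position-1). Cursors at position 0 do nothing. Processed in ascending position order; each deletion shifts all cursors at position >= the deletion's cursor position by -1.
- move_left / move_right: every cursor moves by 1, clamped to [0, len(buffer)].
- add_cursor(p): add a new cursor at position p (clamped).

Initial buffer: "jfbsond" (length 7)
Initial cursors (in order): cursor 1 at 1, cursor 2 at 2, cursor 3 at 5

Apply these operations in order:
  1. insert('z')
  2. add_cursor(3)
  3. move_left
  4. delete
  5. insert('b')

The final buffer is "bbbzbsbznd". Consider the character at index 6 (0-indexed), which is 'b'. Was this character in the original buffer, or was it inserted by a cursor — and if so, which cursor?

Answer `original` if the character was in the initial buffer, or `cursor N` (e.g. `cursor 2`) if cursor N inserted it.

Answer: cursor 3

Derivation:
After op 1 (insert('z')): buffer="jzfzbsoznd" (len 10), cursors c1@2 c2@4 c3@8, authorship .1.2...3..
After op 2 (add_cursor(3)): buffer="jzfzbsoznd" (len 10), cursors c1@2 c4@3 c2@4 c3@8, authorship .1.2...3..
After op 3 (move_left): buffer="jzfzbsoznd" (len 10), cursors c1@1 c4@2 c2@3 c3@7, authorship .1.2...3..
After op 4 (delete): buffer="zbsznd" (len 6), cursors c1@0 c2@0 c4@0 c3@3, authorship 2..3..
After op 5 (insert('b')): buffer="bbbzbsbznd" (len 10), cursors c1@3 c2@3 c4@3 c3@7, authorship 1242..33..
Authorship (.=original, N=cursor N): 1 2 4 2 . . 3 3 . .
Index 6: author = 3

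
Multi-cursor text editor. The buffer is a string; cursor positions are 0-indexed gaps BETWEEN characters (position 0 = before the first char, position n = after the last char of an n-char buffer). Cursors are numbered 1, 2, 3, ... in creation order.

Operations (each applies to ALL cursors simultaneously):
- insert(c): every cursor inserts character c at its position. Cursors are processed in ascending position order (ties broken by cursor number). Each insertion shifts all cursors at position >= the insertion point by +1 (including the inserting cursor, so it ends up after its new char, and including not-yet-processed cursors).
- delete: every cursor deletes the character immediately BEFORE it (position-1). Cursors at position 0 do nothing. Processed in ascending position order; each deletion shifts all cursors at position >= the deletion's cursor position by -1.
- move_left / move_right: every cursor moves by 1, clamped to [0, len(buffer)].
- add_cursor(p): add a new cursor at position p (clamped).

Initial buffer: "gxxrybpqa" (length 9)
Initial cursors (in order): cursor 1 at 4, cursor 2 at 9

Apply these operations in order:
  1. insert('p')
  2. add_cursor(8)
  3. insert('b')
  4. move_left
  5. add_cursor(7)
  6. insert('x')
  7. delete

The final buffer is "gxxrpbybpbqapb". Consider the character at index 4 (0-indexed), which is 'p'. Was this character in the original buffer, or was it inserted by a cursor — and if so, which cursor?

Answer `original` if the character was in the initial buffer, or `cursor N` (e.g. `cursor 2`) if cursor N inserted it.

After op 1 (insert('p')): buffer="gxxrpybpqap" (len 11), cursors c1@5 c2@11, authorship ....1.....2
After op 2 (add_cursor(8)): buffer="gxxrpybpqap" (len 11), cursors c1@5 c3@8 c2@11, authorship ....1.....2
After op 3 (insert('b')): buffer="gxxrpbybpbqapb" (len 14), cursors c1@6 c3@10 c2@14, authorship ....11...3..22
After op 4 (move_left): buffer="gxxrpbybpbqapb" (len 14), cursors c1@5 c3@9 c2@13, authorship ....11...3..22
After op 5 (add_cursor(7)): buffer="gxxrpbybpbqapb" (len 14), cursors c1@5 c4@7 c3@9 c2@13, authorship ....11...3..22
After op 6 (insert('x')): buffer="gxxrpxbyxbpxbqapxb" (len 18), cursors c1@6 c4@9 c3@12 c2@17, authorship ....111.4..33..222
After op 7 (delete): buffer="gxxrpbybpbqapb" (len 14), cursors c1@5 c4@7 c3@9 c2@13, authorship ....11...3..22
Authorship (.=original, N=cursor N): . . . . 1 1 . . . 3 . . 2 2
Index 4: author = 1

Answer: cursor 1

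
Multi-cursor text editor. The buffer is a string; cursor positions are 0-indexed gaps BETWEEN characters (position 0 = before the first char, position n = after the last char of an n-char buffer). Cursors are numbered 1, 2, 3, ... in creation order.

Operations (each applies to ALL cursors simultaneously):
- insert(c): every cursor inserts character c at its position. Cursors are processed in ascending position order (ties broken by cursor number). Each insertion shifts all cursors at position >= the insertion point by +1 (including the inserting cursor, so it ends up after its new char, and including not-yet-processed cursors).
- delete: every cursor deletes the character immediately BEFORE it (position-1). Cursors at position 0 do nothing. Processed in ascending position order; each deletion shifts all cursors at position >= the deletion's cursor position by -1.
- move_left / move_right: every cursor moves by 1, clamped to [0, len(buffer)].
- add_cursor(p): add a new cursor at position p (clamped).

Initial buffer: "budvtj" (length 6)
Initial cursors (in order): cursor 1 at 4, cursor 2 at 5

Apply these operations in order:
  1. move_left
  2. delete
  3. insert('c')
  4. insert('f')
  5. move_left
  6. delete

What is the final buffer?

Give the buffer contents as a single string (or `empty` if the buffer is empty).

Answer: bucftj

Derivation:
After op 1 (move_left): buffer="budvtj" (len 6), cursors c1@3 c2@4, authorship ......
After op 2 (delete): buffer="butj" (len 4), cursors c1@2 c2@2, authorship ....
After op 3 (insert('c')): buffer="bucctj" (len 6), cursors c1@4 c2@4, authorship ..12..
After op 4 (insert('f')): buffer="buccfftj" (len 8), cursors c1@6 c2@6, authorship ..1212..
After op 5 (move_left): buffer="buccfftj" (len 8), cursors c1@5 c2@5, authorship ..1212..
After op 6 (delete): buffer="bucftj" (len 6), cursors c1@3 c2@3, authorship ..12..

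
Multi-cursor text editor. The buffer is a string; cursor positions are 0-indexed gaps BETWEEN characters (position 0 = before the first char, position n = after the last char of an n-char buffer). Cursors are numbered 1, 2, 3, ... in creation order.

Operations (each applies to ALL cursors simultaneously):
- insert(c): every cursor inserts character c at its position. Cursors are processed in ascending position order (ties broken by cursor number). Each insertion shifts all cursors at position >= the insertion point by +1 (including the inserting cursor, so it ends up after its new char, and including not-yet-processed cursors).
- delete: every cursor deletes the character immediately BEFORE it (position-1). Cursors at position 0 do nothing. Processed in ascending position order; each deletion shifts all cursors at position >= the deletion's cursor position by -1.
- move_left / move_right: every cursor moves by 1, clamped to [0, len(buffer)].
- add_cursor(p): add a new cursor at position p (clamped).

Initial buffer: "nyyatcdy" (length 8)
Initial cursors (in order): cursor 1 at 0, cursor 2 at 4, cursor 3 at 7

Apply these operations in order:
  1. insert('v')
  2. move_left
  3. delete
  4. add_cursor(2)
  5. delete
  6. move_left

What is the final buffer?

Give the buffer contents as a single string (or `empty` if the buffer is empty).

After op 1 (insert('v')): buffer="vnyyavtcdvy" (len 11), cursors c1@1 c2@6 c3@10, authorship 1....2...3.
After op 2 (move_left): buffer="vnyyavtcdvy" (len 11), cursors c1@0 c2@5 c3@9, authorship 1....2...3.
After op 3 (delete): buffer="vnyyvtcvy" (len 9), cursors c1@0 c2@4 c3@7, authorship 1...2..3.
After op 4 (add_cursor(2)): buffer="vnyyvtcvy" (len 9), cursors c1@0 c4@2 c2@4 c3@7, authorship 1...2..3.
After op 5 (delete): buffer="vyvtvy" (len 6), cursors c1@0 c4@1 c2@2 c3@4, authorship 1.2.3.
After op 6 (move_left): buffer="vyvtvy" (len 6), cursors c1@0 c4@0 c2@1 c3@3, authorship 1.2.3.

Answer: vyvtvy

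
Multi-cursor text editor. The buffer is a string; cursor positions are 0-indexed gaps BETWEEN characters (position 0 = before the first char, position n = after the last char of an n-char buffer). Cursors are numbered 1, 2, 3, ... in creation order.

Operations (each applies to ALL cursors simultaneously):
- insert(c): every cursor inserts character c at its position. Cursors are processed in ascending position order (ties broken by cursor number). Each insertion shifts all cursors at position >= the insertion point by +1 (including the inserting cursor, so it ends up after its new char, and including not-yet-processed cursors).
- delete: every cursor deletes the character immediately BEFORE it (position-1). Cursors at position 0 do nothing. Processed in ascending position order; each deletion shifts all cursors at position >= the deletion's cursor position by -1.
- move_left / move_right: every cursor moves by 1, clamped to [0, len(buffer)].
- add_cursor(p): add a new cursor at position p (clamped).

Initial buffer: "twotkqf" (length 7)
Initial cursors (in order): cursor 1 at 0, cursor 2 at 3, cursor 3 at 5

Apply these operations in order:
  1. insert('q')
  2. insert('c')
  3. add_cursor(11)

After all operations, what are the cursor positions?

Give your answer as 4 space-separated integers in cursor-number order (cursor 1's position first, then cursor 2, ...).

Answer: 2 7 11 11

Derivation:
After op 1 (insert('q')): buffer="qtwoqtkqqf" (len 10), cursors c1@1 c2@5 c3@8, authorship 1...2..3..
After op 2 (insert('c')): buffer="qctwoqctkqcqf" (len 13), cursors c1@2 c2@7 c3@11, authorship 11...22..33..
After op 3 (add_cursor(11)): buffer="qctwoqctkqcqf" (len 13), cursors c1@2 c2@7 c3@11 c4@11, authorship 11...22..33..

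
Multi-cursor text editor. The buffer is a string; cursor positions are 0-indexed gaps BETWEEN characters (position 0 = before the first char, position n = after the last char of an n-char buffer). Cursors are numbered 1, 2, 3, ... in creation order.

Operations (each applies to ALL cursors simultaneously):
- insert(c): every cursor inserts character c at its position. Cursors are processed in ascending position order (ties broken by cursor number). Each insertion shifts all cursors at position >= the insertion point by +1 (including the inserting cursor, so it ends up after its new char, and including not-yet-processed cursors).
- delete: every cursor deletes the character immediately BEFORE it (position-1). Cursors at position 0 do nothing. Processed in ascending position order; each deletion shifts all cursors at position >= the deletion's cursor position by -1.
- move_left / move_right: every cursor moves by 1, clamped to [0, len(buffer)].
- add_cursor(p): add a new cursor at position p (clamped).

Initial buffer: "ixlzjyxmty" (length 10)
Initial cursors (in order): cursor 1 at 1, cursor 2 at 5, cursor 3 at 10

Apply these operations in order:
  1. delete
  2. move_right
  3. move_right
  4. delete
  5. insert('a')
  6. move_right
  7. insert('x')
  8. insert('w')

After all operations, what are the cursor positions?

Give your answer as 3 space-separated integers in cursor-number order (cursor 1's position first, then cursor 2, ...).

Answer: 5 10 13

Derivation:
After op 1 (delete): buffer="xlzyxmt" (len 7), cursors c1@0 c2@3 c3@7, authorship .......
After op 2 (move_right): buffer="xlzyxmt" (len 7), cursors c1@1 c2@4 c3@7, authorship .......
After op 3 (move_right): buffer="xlzyxmt" (len 7), cursors c1@2 c2@5 c3@7, authorship .......
After op 4 (delete): buffer="xzym" (len 4), cursors c1@1 c2@3 c3@4, authorship ....
After op 5 (insert('a')): buffer="xazyama" (len 7), cursors c1@2 c2@5 c3@7, authorship .1..2.3
After op 6 (move_right): buffer="xazyama" (len 7), cursors c1@3 c2@6 c3@7, authorship .1..2.3
After op 7 (insert('x')): buffer="xazxyamxax" (len 10), cursors c1@4 c2@8 c3@10, authorship .1.1.2.233
After op 8 (insert('w')): buffer="xazxwyamxwaxw" (len 13), cursors c1@5 c2@10 c3@13, authorship .1.11.2.22333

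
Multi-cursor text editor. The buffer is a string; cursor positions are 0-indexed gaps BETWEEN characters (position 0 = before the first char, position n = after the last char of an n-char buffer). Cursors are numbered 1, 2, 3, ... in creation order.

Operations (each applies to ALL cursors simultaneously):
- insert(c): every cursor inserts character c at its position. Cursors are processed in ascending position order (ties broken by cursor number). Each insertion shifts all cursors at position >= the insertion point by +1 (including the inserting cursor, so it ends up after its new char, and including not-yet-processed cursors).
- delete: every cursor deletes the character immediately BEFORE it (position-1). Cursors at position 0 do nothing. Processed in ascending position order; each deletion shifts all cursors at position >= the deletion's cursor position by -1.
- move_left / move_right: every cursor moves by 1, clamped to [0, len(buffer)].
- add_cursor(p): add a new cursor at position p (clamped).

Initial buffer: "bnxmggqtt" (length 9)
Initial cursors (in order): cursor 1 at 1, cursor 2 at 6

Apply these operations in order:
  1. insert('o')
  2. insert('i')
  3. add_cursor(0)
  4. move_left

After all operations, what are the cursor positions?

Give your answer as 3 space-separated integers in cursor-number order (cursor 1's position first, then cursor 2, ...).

Answer: 2 9 0

Derivation:
After op 1 (insert('o')): buffer="bonxmggoqtt" (len 11), cursors c1@2 c2@8, authorship .1.....2...
After op 2 (insert('i')): buffer="boinxmggoiqtt" (len 13), cursors c1@3 c2@10, authorship .11.....22...
After op 3 (add_cursor(0)): buffer="boinxmggoiqtt" (len 13), cursors c3@0 c1@3 c2@10, authorship .11.....22...
After op 4 (move_left): buffer="boinxmggoiqtt" (len 13), cursors c3@0 c1@2 c2@9, authorship .11.....22...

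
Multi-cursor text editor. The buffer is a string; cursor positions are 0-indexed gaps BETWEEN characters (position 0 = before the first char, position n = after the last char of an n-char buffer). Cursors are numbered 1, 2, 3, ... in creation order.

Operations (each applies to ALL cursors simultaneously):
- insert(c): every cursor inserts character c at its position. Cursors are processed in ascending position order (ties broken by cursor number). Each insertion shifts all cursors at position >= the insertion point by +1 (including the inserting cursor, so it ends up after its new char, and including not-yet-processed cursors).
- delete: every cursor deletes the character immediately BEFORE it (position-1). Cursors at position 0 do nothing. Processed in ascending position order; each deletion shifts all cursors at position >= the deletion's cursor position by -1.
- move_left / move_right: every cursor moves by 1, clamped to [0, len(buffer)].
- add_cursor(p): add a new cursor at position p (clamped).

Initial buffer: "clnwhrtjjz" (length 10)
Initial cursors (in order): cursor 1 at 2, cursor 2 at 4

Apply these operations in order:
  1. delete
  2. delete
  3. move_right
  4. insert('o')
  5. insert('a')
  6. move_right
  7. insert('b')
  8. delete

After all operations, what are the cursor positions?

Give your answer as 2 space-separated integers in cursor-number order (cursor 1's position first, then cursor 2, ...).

Answer: 6 6

Derivation:
After op 1 (delete): buffer="cnhrtjjz" (len 8), cursors c1@1 c2@2, authorship ........
After op 2 (delete): buffer="hrtjjz" (len 6), cursors c1@0 c2@0, authorship ......
After op 3 (move_right): buffer="hrtjjz" (len 6), cursors c1@1 c2@1, authorship ......
After op 4 (insert('o')): buffer="hoortjjz" (len 8), cursors c1@3 c2@3, authorship .12.....
After op 5 (insert('a')): buffer="hooaartjjz" (len 10), cursors c1@5 c2@5, authorship .1212.....
After op 6 (move_right): buffer="hooaartjjz" (len 10), cursors c1@6 c2@6, authorship .1212.....
After op 7 (insert('b')): buffer="hooaarbbtjjz" (len 12), cursors c1@8 c2@8, authorship .1212.12....
After op 8 (delete): buffer="hooaartjjz" (len 10), cursors c1@6 c2@6, authorship .1212.....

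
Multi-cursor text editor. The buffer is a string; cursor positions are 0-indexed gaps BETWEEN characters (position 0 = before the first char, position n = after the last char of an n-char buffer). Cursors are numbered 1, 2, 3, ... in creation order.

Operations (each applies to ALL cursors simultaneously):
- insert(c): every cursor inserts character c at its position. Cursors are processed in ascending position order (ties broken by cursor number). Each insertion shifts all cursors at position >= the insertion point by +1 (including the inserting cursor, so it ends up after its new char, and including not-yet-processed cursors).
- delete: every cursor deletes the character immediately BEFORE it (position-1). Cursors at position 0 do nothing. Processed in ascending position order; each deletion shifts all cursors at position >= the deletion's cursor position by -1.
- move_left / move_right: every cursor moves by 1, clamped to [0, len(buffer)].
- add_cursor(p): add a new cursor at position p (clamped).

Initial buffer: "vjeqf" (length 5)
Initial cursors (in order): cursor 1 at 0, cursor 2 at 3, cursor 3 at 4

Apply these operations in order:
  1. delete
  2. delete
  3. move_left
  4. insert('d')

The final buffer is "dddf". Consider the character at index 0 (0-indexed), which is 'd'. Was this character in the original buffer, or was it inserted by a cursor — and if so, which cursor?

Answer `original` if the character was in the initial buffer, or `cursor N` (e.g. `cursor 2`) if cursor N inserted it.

Answer: cursor 1

Derivation:
After op 1 (delete): buffer="vjf" (len 3), cursors c1@0 c2@2 c3@2, authorship ...
After op 2 (delete): buffer="f" (len 1), cursors c1@0 c2@0 c3@0, authorship .
After op 3 (move_left): buffer="f" (len 1), cursors c1@0 c2@0 c3@0, authorship .
After op 4 (insert('d')): buffer="dddf" (len 4), cursors c1@3 c2@3 c3@3, authorship 123.
Authorship (.=original, N=cursor N): 1 2 3 .
Index 0: author = 1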